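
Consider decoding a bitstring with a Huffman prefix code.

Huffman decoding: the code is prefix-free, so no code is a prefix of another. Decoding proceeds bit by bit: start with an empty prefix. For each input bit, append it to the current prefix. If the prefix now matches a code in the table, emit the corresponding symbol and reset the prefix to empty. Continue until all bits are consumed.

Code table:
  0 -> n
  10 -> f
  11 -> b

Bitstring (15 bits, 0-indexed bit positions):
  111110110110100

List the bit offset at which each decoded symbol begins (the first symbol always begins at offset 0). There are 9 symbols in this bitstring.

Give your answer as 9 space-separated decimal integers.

Answer: 0 2 4 6 8 9 11 12 14

Derivation:
Bit 0: prefix='1' (no match yet)
Bit 1: prefix='11' -> emit 'b', reset
Bit 2: prefix='1' (no match yet)
Bit 3: prefix='11' -> emit 'b', reset
Bit 4: prefix='1' (no match yet)
Bit 5: prefix='10' -> emit 'f', reset
Bit 6: prefix='1' (no match yet)
Bit 7: prefix='11' -> emit 'b', reset
Bit 8: prefix='0' -> emit 'n', reset
Bit 9: prefix='1' (no match yet)
Bit 10: prefix='11' -> emit 'b', reset
Bit 11: prefix='0' -> emit 'n', reset
Bit 12: prefix='1' (no match yet)
Bit 13: prefix='10' -> emit 'f', reset
Bit 14: prefix='0' -> emit 'n', reset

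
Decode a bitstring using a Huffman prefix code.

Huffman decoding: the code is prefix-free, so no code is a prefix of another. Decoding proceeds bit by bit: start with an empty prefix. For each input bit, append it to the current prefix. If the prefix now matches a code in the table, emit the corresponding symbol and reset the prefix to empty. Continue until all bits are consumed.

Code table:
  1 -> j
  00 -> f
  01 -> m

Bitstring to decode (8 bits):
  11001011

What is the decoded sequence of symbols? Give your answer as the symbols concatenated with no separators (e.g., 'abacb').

Bit 0: prefix='1' -> emit 'j', reset
Bit 1: prefix='1' -> emit 'j', reset
Bit 2: prefix='0' (no match yet)
Bit 3: prefix='00' -> emit 'f', reset
Bit 4: prefix='1' -> emit 'j', reset
Bit 5: prefix='0' (no match yet)
Bit 6: prefix='01' -> emit 'm', reset
Bit 7: prefix='1' -> emit 'j', reset

Answer: jjfjmj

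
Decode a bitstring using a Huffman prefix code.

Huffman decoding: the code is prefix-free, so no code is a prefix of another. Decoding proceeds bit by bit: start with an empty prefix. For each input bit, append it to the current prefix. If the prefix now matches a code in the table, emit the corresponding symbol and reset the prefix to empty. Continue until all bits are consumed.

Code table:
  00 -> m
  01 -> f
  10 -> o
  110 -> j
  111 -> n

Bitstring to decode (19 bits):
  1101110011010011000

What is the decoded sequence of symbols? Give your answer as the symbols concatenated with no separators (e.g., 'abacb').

Bit 0: prefix='1' (no match yet)
Bit 1: prefix='11' (no match yet)
Bit 2: prefix='110' -> emit 'j', reset
Bit 3: prefix='1' (no match yet)
Bit 4: prefix='11' (no match yet)
Bit 5: prefix='111' -> emit 'n', reset
Bit 6: prefix='0' (no match yet)
Bit 7: prefix='00' -> emit 'm', reset
Bit 8: prefix='1' (no match yet)
Bit 9: prefix='11' (no match yet)
Bit 10: prefix='110' -> emit 'j', reset
Bit 11: prefix='1' (no match yet)
Bit 12: prefix='10' -> emit 'o', reset
Bit 13: prefix='0' (no match yet)
Bit 14: prefix='01' -> emit 'f', reset
Bit 15: prefix='1' (no match yet)
Bit 16: prefix='10' -> emit 'o', reset
Bit 17: prefix='0' (no match yet)
Bit 18: prefix='00' -> emit 'm', reset

Answer: jnmjofom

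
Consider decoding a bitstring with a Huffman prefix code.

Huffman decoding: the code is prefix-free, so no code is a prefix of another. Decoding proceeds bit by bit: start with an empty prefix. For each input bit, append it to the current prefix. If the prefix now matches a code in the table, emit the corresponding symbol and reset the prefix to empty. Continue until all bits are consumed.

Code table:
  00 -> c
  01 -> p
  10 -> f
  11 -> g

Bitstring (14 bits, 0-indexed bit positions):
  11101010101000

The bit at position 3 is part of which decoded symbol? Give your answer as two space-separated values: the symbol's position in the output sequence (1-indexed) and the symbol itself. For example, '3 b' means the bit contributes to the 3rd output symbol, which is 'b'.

Answer: 2 f

Derivation:
Bit 0: prefix='1' (no match yet)
Bit 1: prefix='11' -> emit 'g', reset
Bit 2: prefix='1' (no match yet)
Bit 3: prefix='10' -> emit 'f', reset
Bit 4: prefix='1' (no match yet)
Bit 5: prefix='10' -> emit 'f', reset
Bit 6: prefix='1' (no match yet)
Bit 7: prefix='10' -> emit 'f', reset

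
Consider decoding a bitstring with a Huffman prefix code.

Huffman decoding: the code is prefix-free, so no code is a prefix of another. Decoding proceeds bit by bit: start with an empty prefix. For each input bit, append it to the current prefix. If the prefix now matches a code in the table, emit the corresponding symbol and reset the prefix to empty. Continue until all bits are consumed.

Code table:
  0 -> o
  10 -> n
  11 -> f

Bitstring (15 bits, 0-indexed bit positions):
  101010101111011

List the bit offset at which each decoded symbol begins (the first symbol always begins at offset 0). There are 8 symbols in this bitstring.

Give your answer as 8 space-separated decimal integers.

Answer: 0 2 4 6 8 10 12 13

Derivation:
Bit 0: prefix='1' (no match yet)
Bit 1: prefix='10' -> emit 'n', reset
Bit 2: prefix='1' (no match yet)
Bit 3: prefix='10' -> emit 'n', reset
Bit 4: prefix='1' (no match yet)
Bit 5: prefix='10' -> emit 'n', reset
Bit 6: prefix='1' (no match yet)
Bit 7: prefix='10' -> emit 'n', reset
Bit 8: prefix='1' (no match yet)
Bit 9: prefix='11' -> emit 'f', reset
Bit 10: prefix='1' (no match yet)
Bit 11: prefix='11' -> emit 'f', reset
Bit 12: prefix='0' -> emit 'o', reset
Bit 13: prefix='1' (no match yet)
Bit 14: prefix='11' -> emit 'f', reset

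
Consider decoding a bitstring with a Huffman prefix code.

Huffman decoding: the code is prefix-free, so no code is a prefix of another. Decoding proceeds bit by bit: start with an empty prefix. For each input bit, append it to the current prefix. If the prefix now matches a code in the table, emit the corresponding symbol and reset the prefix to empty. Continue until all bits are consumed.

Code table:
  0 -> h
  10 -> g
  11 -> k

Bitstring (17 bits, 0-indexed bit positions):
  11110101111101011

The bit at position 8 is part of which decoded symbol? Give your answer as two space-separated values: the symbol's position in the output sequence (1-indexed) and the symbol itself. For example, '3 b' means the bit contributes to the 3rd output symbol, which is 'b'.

Answer: 5 k

Derivation:
Bit 0: prefix='1' (no match yet)
Bit 1: prefix='11' -> emit 'k', reset
Bit 2: prefix='1' (no match yet)
Bit 3: prefix='11' -> emit 'k', reset
Bit 4: prefix='0' -> emit 'h', reset
Bit 5: prefix='1' (no match yet)
Bit 6: prefix='10' -> emit 'g', reset
Bit 7: prefix='1' (no match yet)
Bit 8: prefix='11' -> emit 'k', reset
Bit 9: prefix='1' (no match yet)
Bit 10: prefix='11' -> emit 'k', reset
Bit 11: prefix='1' (no match yet)
Bit 12: prefix='10' -> emit 'g', reset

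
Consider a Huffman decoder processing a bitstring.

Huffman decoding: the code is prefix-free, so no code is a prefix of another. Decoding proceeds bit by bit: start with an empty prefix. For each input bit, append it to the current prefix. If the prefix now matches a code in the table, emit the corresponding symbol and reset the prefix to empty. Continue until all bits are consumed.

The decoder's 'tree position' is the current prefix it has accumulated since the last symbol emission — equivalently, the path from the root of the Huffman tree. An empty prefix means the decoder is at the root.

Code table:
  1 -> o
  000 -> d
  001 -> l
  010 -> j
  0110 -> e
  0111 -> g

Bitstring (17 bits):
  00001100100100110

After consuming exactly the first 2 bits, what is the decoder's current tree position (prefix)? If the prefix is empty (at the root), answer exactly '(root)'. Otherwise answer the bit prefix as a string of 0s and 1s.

Answer: 00

Derivation:
Bit 0: prefix='0' (no match yet)
Bit 1: prefix='00' (no match yet)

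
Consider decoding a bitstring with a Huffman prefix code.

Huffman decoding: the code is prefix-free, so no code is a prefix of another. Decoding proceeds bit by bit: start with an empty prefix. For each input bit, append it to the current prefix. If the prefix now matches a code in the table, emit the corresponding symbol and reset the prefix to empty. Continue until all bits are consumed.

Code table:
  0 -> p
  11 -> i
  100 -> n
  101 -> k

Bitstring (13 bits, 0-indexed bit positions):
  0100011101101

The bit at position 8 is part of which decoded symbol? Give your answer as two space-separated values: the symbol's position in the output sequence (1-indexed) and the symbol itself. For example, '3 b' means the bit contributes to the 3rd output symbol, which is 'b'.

Answer: 5 k

Derivation:
Bit 0: prefix='0' -> emit 'p', reset
Bit 1: prefix='1' (no match yet)
Bit 2: prefix='10' (no match yet)
Bit 3: prefix='100' -> emit 'n', reset
Bit 4: prefix='0' -> emit 'p', reset
Bit 5: prefix='1' (no match yet)
Bit 6: prefix='11' -> emit 'i', reset
Bit 7: prefix='1' (no match yet)
Bit 8: prefix='10' (no match yet)
Bit 9: prefix='101' -> emit 'k', reset
Bit 10: prefix='1' (no match yet)
Bit 11: prefix='10' (no match yet)
Bit 12: prefix='101' -> emit 'k', reset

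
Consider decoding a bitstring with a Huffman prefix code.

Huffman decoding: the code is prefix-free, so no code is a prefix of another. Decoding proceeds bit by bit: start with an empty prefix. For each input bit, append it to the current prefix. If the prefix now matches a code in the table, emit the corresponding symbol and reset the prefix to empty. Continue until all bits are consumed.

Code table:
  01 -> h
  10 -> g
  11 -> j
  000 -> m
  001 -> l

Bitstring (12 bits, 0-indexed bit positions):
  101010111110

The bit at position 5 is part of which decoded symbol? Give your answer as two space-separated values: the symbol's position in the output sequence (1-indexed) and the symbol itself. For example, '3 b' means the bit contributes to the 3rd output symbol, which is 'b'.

Answer: 3 g

Derivation:
Bit 0: prefix='1' (no match yet)
Bit 1: prefix='10' -> emit 'g', reset
Bit 2: prefix='1' (no match yet)
Bit 3: prefix='10' -> emit 'g', reset
Bit 4: prefix='1' (no match yet)
Bit 5: prefix='10' -> emit 'g', reset
Bit 6: prefix='1' (no match yet)
Bit 7: prefix='11' -> emit 'j', reset
Bit 8: prefix='1' (no match yet)
Bit 9: prefix='11' -> emit 'j', reset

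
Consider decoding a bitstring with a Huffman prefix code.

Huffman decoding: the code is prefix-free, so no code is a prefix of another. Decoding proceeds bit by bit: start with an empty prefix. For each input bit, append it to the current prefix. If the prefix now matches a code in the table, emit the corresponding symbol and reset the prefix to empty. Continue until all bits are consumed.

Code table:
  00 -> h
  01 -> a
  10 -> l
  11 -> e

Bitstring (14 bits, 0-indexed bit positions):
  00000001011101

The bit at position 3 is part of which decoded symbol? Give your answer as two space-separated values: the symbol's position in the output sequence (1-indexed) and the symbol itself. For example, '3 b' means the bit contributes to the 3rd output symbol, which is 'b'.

Bit 0: prefix='0' (no match yet)
Bit 1: prefix='00' -> emit 'h', reset
Bit 2: prefix='0' (no match yet)
Bit 3: prefix='00' -> emit 'h', reset
Bit 4: prefix='0' (no match yet)
Bit 5: prefix='00' -> emit 'h', reset
Bit 6: prefix='0' (no match yet)
Bit 7: prefix='01' -> emit 'a', reset

Answer: 2 h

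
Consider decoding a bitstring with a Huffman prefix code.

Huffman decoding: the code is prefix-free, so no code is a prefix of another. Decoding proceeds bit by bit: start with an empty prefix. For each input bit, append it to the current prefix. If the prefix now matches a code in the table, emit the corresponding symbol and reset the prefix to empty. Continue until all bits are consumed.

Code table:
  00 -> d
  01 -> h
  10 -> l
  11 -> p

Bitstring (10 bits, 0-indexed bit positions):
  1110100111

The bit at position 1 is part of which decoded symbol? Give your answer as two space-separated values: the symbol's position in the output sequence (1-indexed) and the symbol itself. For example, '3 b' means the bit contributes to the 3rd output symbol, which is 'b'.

Bit 0: prefix='1' (no match yet)
Bit 1: prefix='11' -> emit 'p', reset
Bit 2: prefix='1' (no match yet)
Bit 3: prefix='10' -> emit 'l', reset
Bit 4: prefix='1' (no match yet)
Bit 5: prefix='10' -> emit 'l', reset

Answer: 1 p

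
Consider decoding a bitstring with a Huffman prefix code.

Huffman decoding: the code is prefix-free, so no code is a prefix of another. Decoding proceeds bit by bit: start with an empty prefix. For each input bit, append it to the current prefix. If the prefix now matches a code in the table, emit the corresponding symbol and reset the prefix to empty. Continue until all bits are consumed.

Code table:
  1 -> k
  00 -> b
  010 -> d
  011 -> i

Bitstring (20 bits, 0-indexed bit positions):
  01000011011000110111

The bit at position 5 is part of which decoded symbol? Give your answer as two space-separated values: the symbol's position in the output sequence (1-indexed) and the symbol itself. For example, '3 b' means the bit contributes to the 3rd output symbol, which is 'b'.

Answer: 3 i

Derivation:
Bit 0: prefix='0' (no match yet)
Bit 1: prefix='01' (no match yet)
Bit 2: prefix='010' -> emit 'd', reset
Bit 3: prefix='0' (no match yet)
Bit 4: prefix='00' -> emit 'b', reset
Bit 5: prefix='0' (no match yet)
Bit 6: prefix='01' (no match yet)
Bit 7: prefix='011' -> emit 'i', reset
Bit 8: prefix='0' (no match yet)
Bit 9: prefix='01' (no match yet)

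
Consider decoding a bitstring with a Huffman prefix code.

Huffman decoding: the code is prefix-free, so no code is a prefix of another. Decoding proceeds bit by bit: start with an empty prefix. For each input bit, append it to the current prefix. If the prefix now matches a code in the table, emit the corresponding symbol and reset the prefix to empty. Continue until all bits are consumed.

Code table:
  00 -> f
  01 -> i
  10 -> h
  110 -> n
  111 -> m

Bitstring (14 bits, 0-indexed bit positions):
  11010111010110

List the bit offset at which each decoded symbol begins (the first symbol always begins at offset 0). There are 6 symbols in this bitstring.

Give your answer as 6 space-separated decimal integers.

Answer: 0 3 5 8 10 12

Derivation:
Bit 0: prefix='1' (no match yet)
Bit 1: prefix='11' (no match yet)
Bit 2: prefix='110' -> emit 'n', reset
Bit 3: prefix='1' (no match yet)
Bit 4: prefix='10' -> emit 'h', reset
Bit 5: prefix='1' (no match yet)
Bit 6: prefix='11' (no match yet)
Bit 7: prefix='111' -> emit 'm', reset
Bit 8: prefix='0' (no match yet)
Bit 9: prefix='01' -> emit 'i', reset
Bit 10: prefix='0' (no match yet)
Bit 11: prefix='01' -> emit 'i', reset
Bit 12: prefix='1' (no match yet)
Bit 13: prefix='10' -> emit 'h', reset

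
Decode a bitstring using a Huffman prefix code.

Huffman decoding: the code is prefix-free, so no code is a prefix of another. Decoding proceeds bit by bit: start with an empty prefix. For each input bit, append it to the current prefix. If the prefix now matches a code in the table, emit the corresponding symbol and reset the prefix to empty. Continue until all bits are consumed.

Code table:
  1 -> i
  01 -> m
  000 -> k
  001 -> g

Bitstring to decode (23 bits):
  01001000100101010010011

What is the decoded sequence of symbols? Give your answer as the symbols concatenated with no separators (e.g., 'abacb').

Bit 0: prefix='0' (no match yet)
Bit 1: prefix='01' -> emit 'm', reset
Bit 2: prefix='0' (no match yet)
Bit 3: prefix='00' (no match yet)
Bit 4: prefix='001' -> emit 'g', reset
Bit 5: prefix='0' (no match yet)
Bit 6: prefix='00' (no match yet)
Bit 7: prefix='000' -> emit 'k', reset
Bit 8: prefix='1' -> emit 'i', reset
Bit 9: prefix='0' (no match yet)
Bit 10: prefix='00' (no match yet)
Bit 11: prefix='001' -> emit 'g', reset
Bit 12: prefix='0' (no match yet)
Bit 13: prefix='01' -> emit 'm', reset
Bit 14: prefix='0' (no match yet)
Bit 15: prefix='01' -> emit 'm', reset
Bit 16: prefix='0' (no match yet)
Bit 17: prefix='00' (no match yet)
Bit 18: prefix='001' -> emit 'g', reset
Bit 19: prefix='0' (no match yet)
Bit 20: prefix='00' (no match yet)
Bit 21: prefix='001' -> emit 'g', reset
Bit 22: prefix='1' -> emit 'i', reset

Answer: mgkigmmggi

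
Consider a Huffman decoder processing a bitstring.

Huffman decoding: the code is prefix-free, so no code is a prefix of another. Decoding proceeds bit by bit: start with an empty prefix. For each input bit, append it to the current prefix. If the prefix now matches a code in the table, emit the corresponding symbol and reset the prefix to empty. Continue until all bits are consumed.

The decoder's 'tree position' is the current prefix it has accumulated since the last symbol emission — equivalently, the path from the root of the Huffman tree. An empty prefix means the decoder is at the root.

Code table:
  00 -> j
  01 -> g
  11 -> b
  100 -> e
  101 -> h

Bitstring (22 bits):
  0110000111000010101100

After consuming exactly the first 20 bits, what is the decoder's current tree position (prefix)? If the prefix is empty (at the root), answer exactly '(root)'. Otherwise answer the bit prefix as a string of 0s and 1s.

Answer: 1

Derivation:
Bit 0: prefix='0' (no match yet)
Bit 1: prefix='01' -> emit 'g', reset
Bit 2: prefix='1' (no match yet)
Bit 3: prefix='10' (no match yet)
Bit 4: prefix='100' -> emit 'e', reset
Bit 5: prefix='0' (no match yet)
Bit 6: prefix='00' -> emit 'j', reset
Bit 7: prefix='1' (no match yet)
Bit 8: prefix='11' -> emit 'b', reset
Bit 9: prefix='1' (no match yet)
Bit 10: prefix='10' (no match yet)
Bit 11: prefix='100' -> emit 'e', reset
Bit 12: prefix='0' (no match yet)
Bit 13: prefix='00' -> emit 'j', reset
Bit 14: prefix='1' (no match yet)
Bit 15: prefix='10' (no match yet)
Bit 16: prefix='101' -> emit 'h', reset
Bit 17: prefix='0' (no match yet)
Bit 18: prefix='01' -> emit 'g', reset
Bit 19: prefix='1' (no match yet)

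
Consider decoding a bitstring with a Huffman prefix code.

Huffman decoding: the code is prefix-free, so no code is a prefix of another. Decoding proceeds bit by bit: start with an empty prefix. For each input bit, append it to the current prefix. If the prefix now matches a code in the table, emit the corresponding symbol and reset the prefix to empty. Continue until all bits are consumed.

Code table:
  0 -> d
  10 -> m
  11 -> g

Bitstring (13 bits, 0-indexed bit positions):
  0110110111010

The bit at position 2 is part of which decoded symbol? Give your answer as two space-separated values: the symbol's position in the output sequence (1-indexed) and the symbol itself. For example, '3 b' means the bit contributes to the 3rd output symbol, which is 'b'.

Bit 0: prefix='0' -> emit 'd', reset
Bit 1: prefix='1' (no match yet)
Bit 2: prefix='11' -> emit 'g', reset
Bit 3: prefix='0' -> emit 'd', reset
Bit 4: prefix='1' (no match yet)
Bit 5: prefix='11' -> emit 'g', reset
Bit 6: prefix='0' -> emit 'd', reset

Answer: 2 g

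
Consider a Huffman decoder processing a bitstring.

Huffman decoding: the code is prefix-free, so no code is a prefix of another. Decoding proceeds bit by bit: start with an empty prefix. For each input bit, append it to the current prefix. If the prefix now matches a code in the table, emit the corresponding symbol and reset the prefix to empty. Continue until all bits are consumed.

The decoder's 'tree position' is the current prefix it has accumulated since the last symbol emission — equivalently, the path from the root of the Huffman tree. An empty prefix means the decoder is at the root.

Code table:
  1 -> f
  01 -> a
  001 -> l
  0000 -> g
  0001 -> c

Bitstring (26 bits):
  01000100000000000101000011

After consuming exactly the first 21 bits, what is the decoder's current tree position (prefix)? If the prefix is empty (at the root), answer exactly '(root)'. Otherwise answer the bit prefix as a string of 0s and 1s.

Bit 0: prefix='0' (no match yet)
Bit 1: prefix='01' -> emit 'a', reset
Bit 2: prefix='0' (no match yet)
Bit 3: prefix='00' (no match yet)
Bit 4: prefix='000' (no match yet)
Bit 5: prefix='0001' -> emit 'c', reset
Bit 6: prefix='0' (no match yet)
Bit 7: prefix='00' (no match yet)
Bit 8: prefix='000' (no match yet)
Bit 9: prefix='0000' -> emit 'g', reset
Bit 10: prefix='0' (no match yet)
Bit 11: prefix='00' (no match yet)
Bit 12: prefix='000' (no match yet)
Bit 13: prefix='0000' -> emit 'g', reset
Bit 14: prefix='0' (no match yet)
Bit 15: prefix='00' (no match yet)
Bit 16: prefix='000' (no match yet)
Bit 17: prefix='0001' -> emit 'c', reset
Bit 18: prefix='0' (no match yet)
Bit 19: prefix='01' -> emit 'a', reset
Bit 20: prefix='0' (no match yet)

Answer: 0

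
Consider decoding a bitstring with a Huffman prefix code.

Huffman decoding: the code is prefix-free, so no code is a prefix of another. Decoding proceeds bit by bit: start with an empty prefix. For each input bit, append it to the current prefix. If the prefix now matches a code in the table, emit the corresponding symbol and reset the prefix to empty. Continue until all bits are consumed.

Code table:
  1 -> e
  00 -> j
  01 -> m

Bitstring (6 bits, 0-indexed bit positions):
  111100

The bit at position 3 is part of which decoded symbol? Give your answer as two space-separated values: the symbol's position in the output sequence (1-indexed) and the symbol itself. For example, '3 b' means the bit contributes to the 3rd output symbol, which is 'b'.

Answer: 4 e

Derivation:
Bit 0: prefix='1' -> emit 'e', reset
Bit 1: prefix='1' -> emit 'e', reset
Bit 2: prefix='1' -> emit 'e', reset
Bit 3: prefix='1' -> emit 'e', reset
Bit 4: prefix='0' (no match yet)
Bit 5: prefix='00' -> emit 'j', reset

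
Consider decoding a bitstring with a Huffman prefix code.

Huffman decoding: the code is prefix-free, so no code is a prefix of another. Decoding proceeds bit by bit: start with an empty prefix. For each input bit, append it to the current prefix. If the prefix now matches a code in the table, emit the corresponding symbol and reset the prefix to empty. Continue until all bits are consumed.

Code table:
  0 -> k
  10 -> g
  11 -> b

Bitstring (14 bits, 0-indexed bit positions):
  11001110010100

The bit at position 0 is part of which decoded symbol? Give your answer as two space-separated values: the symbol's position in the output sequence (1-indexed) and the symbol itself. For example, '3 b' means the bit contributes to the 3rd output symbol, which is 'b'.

Answer: 1 b

Derivation:
Bit 0: prefix='1' (no match yet)
Bit 1: prefix='11' -> emit 'b', reset
Bit 2: prefix='0' -> emit 'k', reset
Bit 3: prefix='0' -> emit 'k', reset
Bit 4: prefix='1' (no match yet)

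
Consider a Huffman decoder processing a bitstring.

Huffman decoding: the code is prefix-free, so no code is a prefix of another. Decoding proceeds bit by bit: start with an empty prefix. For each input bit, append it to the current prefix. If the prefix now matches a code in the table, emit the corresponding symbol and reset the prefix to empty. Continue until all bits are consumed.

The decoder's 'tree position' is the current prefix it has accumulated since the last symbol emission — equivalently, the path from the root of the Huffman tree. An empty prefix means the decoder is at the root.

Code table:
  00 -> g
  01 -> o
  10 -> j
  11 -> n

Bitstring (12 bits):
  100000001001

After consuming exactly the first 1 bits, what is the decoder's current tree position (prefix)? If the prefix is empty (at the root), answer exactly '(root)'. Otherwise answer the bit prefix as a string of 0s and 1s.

Bit 0: prefix='1' (no match yet)

Answer: 1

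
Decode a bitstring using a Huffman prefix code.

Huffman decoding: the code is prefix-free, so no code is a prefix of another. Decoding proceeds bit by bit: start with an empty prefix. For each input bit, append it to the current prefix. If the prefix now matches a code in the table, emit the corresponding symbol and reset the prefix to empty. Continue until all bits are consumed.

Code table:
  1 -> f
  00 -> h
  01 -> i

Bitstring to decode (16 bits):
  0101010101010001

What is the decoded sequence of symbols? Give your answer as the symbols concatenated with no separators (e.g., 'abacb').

Bit 0: prefix='0' (no match yet)
Bit 1: prefix='01' -> emit 'i', reset
Bit 2: prefix='0' (no match yet)
Bit 3: prefix='01' -> emit 'i', reset
Bit 4: prefix='0' (no match yet)
Bit 5: prefix='01' -> emit 'i', reset
Bit 6: prefix='0' (no match yet)
Bit 7: prefix='01' -> emit 'i', reset
Bit 8: prefix='0' (no match yet)
Bit 9: prefix='01' -> emit 'i', reset
Bit 10: prefix='0' (no match yet)
Bit 11: prefix='01' -> emit 'i', reset
Bit 12: prefix='0' (no match yet)
Bit 13: prefix='00' -> emit 'h', reset
Bit 14: prefix='0' (no match yet)
Bit 15: prefix='01' -> emit 'i', reset

Answer: iiiiiihi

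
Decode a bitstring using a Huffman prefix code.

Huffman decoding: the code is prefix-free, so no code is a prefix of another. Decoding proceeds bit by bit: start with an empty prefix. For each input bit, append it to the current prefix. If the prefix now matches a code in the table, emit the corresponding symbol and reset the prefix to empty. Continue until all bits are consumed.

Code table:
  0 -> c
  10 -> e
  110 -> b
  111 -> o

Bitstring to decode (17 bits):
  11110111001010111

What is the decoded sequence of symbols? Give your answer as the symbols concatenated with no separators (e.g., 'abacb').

Answer: oeocceeo

Derivation:
Bit 0: prefix='1' (no match yet)
Bit 1: prefix='11' (no match yet)
Bit 2: prefix='111' -> emit 'o', reset
Bit 3: prefix='1' (no match yet)
Bit 4: prefix='10' -> emit 'e', reset
Bit 5: prefix='1' (no match yet)
Bit 6: prefix='11' (no match yet)
Bit 7: prefix='111' -> emit 'o', reset
Bit 8: prefix='0' -> emit 'c', reset
Bit 9: prefix='0' -> emit 'c', reset
Bit 10: prefix='1' (no match yet)
Bit 11: prefix='10' -> emit 'e', reset
Bit 12: prefix='1' (no match yet)
Bit 13: prefix='10' -> emit 'e', reset
Bit 14: prefix='1' (no match yet)
Bit 15: prefix='11' (no match yet)
Bit 16: prefix='111' -> emit 'o', reset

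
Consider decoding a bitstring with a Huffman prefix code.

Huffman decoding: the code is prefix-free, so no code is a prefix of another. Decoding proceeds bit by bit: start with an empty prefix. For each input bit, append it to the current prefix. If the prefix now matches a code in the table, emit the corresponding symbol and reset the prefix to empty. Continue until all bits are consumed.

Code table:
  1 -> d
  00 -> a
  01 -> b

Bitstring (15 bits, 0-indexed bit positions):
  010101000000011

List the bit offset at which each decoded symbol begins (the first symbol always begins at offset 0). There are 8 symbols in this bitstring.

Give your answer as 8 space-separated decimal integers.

Answer: 0 2 4 6 8 10 12 14

Derivation:
Bit 0: prefix='0' (no match yet)
Bit 1: prefix='01' -> emit 'b', reset
Bit 2: prefix='0' (no match yet)
Bit 3: prefix='01' -> emit 'b', reset
Bit 4: prefix='0' (no match yet)
Bit 5: prefix='01' -> emit 'b', reset
Bit 6: prefix='0' (no match yet)
Bit 7: prefix='00' -> emit 'a', reset
Bit 8: prefix='0' (no match yet)
Bit 9: prefix='00' -> emit 'a', reset
Bit 10: prefix='0' (no match yet)
Bit 11: prefix='00' -> emit 'a', reset
Bit 12: prefix='0' (no match yet)
Bit 13: prefix='01' -> emit 'b', reset
Bit 14: prefix='1' -> emit 'd', reset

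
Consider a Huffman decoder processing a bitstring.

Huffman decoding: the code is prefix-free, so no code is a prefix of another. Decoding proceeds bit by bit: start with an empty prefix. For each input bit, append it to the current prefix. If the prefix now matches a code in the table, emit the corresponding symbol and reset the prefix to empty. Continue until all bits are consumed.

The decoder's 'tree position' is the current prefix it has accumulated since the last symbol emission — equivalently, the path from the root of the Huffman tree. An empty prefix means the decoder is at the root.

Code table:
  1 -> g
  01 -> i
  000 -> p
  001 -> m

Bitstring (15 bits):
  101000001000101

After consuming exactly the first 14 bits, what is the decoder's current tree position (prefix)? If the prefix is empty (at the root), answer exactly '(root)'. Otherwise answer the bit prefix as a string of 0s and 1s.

Bit 0: prefix='1' -> emit 'g', reset
Bit 1: prefix='0' (no match yet)
Bit 2: prefix='01' -> emit 'i', reset
Bit 3: prefix='0' (no match yet)
Bit 4: prefix='00' (no match yet)
Bit 5: prefix='000' -> emit 'p', reset
Bit 6: prefix='0' (no match yet)
Bit 7: prefix='00' (no match yet)
Bit 8: prefix='001' -> emit 'm', reset
Bit 9: prefix='0' (no match yet)
Bit 10: prefix='00' (no match yet)
Bit 11: prefix='000' -> emit 'p', reset
Bit 12: prefix='1' -> emit 'g', reset
Bit 13: prefix='0' (no match yet)

Answer: 0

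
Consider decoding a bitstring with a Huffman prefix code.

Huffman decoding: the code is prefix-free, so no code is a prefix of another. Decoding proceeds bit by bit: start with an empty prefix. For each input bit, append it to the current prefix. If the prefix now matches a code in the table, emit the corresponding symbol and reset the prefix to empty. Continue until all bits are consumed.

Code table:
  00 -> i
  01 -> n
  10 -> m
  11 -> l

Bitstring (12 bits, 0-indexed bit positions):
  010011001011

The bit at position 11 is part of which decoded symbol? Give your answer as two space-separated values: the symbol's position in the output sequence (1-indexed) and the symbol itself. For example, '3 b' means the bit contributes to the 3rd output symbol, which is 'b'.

Bit 0: prefix='0' (no match yet)
Bit 1: prefix='01' -> emit 'n', reset
Bit 2: prefix='0' (no match yet)
Bit 3: prefix='00' -> emit 'i', reset
Bit 4: prefix='1' (no match yet)
Bit 5: prefix='11' -> emit 'l', reset
Bit 6: prefix='0' (no match yet)
Bit 7: prefix='00' -> emit 'i', reset
Bit 8: prefix='1' (no match yet)
Bit 9: prefix='10' -> emit 'm', reset
Bit 10: prefix='1' (no match yet)
Bit 11: prefix='11' -> emit 'l', reset

Answer: 6 l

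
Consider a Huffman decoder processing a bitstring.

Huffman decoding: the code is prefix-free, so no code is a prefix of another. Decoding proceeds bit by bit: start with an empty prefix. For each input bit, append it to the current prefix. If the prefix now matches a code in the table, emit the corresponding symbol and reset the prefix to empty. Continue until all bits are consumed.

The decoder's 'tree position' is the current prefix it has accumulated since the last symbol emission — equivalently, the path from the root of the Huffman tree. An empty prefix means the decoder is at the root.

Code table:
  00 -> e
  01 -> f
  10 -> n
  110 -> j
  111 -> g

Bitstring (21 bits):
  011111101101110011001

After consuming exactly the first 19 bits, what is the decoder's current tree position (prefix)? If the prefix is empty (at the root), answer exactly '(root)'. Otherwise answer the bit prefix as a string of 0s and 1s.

Bit 0: prefix='0' (no match yet)
Bit 1: prefix='01' -> emit 'f', reset
Bit 2: prefix='1' (no match yet)
Bit 3: prefix='11' (no match yet)
Bit 4: prefix='111' -> emit 'g', reset
Bit 5: prefix='1' (no match yet)
Bit 6: prefix='11' (no match yet)
Bit 7: prefix='110' -> emit 'j', reset
Bit 8: prefix='1' (no match yet)
Bit 9: prefix='11' (no match yet)
Bit 10: prefix='110' -> emit 'j', reset
Bit 11: prefix='1' (no match yet)
Bit 12: prefix='11' (no match yet)
Bit 13: prefix='111' -> emit 'g', reset
Bit 14: prefix='0' (no match yet)
Bit 15: prefix='00' -> emit 'e', reset
Bit 16: prefix='1' (no match yet)
Bit 17: prefix='11' (no match yet)
Bit 18: prefix='110' -> emit 'j', reset

Answer: (root)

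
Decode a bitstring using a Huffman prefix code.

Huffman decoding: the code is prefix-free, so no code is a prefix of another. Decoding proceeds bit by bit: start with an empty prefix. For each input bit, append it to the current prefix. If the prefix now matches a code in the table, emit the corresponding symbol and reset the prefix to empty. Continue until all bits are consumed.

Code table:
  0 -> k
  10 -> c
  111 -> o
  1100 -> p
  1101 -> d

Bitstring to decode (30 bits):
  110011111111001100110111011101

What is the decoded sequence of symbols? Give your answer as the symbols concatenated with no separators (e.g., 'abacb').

Bit 0: prefix='1' (no match yet)
Bit 1: prefix='11' (no match yet)
Bit 2: prefix='110' (no match yet)
Bit 3: prefix='1100' -> emit 'p', reset
Bit 4: prefix='1' (no match yet)
Bit 5: prefix='11' (no match yet)
Bit 6: prefix='111' -> emit 'o', reset
Bit 7: prefix='1' (no match yet)
Bit 8: prefix='11' (no match yet)
Bit 9: prefix='111' -> emit 'o', reset
Bit 10: prefix='1' (no match yet)
Bit 11: prefix='11' (no match yet)
Bit 12: prefix='110' (no match yet)
Bit 13: prefix='1100' -> emit 'p', reset
Bit 14: prefix='1' (no match yet)
Bit 15: prefix='11' (no match yet)
Bit 16: prefix='110' (no match yet)
Bit 17: prefix='1100' -> emit 'p', reset
Bit 18: prefix='1' (no match yet)
Bit 19: prefix='11' (no match yet)
Bit 20: prefix='110' (no match yet)
Bit 21: prefix='1101' -> emit 'd', reset
Bit 22: prefix='1' (no match yet)
Bit 23: prefix='11' (no match yet)
Bit 24: prefix='110' (no match yet)
Bit 25: prefix='1101' -> emit 'd', reset
Bit 26: prefix='1' (no match yet)
Bit 27: prefix='11' (no match yet)
Bit 28: prefix='110' (no match yet)
Bit 29: prefix='1101' -> emit 'd', reset

Answer: pooppddd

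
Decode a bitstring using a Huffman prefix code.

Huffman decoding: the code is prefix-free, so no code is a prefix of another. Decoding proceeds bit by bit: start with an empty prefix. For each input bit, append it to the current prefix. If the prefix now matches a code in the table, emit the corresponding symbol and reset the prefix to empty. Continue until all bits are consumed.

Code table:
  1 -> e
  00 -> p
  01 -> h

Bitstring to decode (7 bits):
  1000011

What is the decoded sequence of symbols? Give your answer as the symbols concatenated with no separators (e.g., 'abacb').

Answer: eppee

Derivation:
Bit 0: prefix='1' -> emit 'e', reset
Bit 1: prefix='0' (no match yet)
Bit 2: prefix='00' -> emit 'p', reset
Bit 3: prefix='0' (no match yet)
Bit 4: prefix='00' -> emit 'p', reset
Bit 5: prefix='1' -> emit 'e', reset
Bit 6: prefix='1' -> emit 'e', reset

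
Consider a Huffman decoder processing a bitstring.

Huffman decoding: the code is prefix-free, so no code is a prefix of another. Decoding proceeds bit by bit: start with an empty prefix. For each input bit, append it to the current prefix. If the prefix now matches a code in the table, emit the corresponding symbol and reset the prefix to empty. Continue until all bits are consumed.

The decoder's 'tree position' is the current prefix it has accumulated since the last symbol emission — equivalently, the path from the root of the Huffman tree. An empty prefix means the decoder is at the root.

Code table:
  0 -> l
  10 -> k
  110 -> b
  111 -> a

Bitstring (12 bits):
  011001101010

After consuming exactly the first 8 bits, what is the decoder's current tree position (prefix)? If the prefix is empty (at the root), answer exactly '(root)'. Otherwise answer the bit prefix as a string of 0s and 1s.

Answer: (root)

Derivation:
Bit 0: prefix='0' -> emit 'l', reset
Bit 1: prefix='1' (no match yet)
Bit 2: prefix='11' (no match yet)
Bit 3: prefix='110' -> emit 'b', reset
Bit 4: prefix='0' -> emit 'l', reset
Bit 5: prefix='1' (no match yet)
Bit 6: prefix='11' (no match yet)
Bit 7: prefix='110' -> emit 'b', reset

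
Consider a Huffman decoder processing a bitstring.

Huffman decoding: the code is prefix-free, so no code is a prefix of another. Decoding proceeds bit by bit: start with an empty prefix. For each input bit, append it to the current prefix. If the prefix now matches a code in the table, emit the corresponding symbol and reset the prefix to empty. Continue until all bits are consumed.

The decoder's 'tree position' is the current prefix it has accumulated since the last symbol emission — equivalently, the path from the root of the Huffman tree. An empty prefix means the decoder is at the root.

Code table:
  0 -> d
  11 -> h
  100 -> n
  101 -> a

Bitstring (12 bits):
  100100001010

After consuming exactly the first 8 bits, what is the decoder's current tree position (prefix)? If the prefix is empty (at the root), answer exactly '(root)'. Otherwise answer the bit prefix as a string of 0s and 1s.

Bit 0: prefix='1' (no match yet)
Bit 1: prefix='10' (no match yet)
Bit 2: prefix='100' -> emit 'n', reset
Bit 3: prefix='1' (no match yet)
Bit 4: prefix='10' (no match yet)
Bit 5: prefix='100' -> emit 'n', reset
Bit 6: prefix='0' -> emit 'd', reset
Bit 7: prefix='0' -> emit 'd', reset

Answer: (root)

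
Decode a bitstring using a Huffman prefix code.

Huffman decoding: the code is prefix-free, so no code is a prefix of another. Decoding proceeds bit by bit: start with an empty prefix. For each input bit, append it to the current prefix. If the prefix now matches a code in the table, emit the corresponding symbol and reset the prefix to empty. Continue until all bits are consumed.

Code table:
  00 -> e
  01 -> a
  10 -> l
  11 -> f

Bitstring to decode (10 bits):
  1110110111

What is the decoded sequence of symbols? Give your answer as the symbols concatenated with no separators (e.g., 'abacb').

Answer: flfaf

Derivation:
Bit 0: prefix='1' (no match yet)
Bit 1: prefix='11' -> emit 'f', reset
Bit 2: prefix='1' (no match yet)
Bit 3: prefix='10' -> emit 'l', reset
Bit 4: prefix='1' (no match yet)
Bit 5: prefix='11' -> emit 'f', reset
Bit 6: prefix='0' (no match yet)
Bit 7: prefix='01' -> emit 'a', reset
Bit 8: prefix='1' (no match yet)
Bit 9: prefix='11' -> emit 'f', reset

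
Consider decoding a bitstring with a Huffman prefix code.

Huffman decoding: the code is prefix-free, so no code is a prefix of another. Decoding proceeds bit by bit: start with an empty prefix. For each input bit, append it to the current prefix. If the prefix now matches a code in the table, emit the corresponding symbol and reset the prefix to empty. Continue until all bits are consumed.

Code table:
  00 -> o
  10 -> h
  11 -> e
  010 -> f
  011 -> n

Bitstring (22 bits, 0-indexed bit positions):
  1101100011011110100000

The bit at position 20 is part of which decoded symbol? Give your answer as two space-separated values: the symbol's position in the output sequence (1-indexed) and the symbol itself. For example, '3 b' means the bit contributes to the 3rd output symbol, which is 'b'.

Answer: 9 o

Derivation:
Bit 0: prefix='1' (no match yet)
Bit 1: prefix='11' -> emit 'e', reset
Bit 2: prefix='0' (no match yet)
Bit 3: prefix='01' (no match yet)
Bit 4: prefix='011' -> emit 'n', reset
Bit 5: prefix='0' (no match yet)
Bit 6: prefix='00' -> emit 'o', reset
Bit 7: prefix='0' (no match yet)
Bit 8: prefix='01' (no match yet)
Bit 9: prefix='011' -> emit 'n', reset
Bit 10: prefix='0' (no match yet)
Bit 11: prefix='01' (no match yet)
Bit 12: prefix='011' -> emit 'n', reset
Bit 13: prefix='1' (no match yet)
Bit 14: prefix='11' -> emit 'e', reset
Bit 15: prefix='0' (no match yet)
Bit 16: prefix='01' (no match yet)
Bit 17: prefix='010' -> emit 'f', reset
Bit 18: prefix='0' (no match yet)
Bit 19: prefix='00' -> emit 'o', reset
Bit 20: prefix='0' (no match yet)
Bit 21: prefix='00' -> emit 'o', reset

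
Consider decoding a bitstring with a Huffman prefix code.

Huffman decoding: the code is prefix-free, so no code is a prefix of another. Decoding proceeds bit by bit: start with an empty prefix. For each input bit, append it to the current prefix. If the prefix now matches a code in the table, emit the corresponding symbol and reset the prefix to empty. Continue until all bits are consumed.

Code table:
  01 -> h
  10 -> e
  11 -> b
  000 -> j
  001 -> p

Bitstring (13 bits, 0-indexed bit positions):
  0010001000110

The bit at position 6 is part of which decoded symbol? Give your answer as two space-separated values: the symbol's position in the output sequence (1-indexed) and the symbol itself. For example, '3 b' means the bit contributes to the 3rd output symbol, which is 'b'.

Bit 0: prefix='0' (no match yet)
Bit 1: prefix='00' (no match yet)
Bit 2: prefix='001' -> emit 'p', reset
Bit 3: prefix='0' (no match yet)
Bit 4: prefix='00' (no match yet)
Bit 5: prefix='000' -> emit 'j', reset
Bit 6: prefix='1' (no match yet)
Bit 7: prefix='10' -> emit 'e', reset
Bit 8: prefix='0' (no match yet)
Bit 9: prefix='00' (no match yet)
Bit 10: prefix='001' -> emit 'p', reset

Answer: 3 e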